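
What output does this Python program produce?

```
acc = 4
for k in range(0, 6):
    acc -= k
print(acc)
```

k=0: acc = 4-0 = 4
k=1: acc = 4-1 = 3
k=2: acc = 3-2 = 1
k=3: acc = 1-3 = -2
k=4: acc = (-2)-4 = -6
k=5: acc = (-6)-5 = -11

-11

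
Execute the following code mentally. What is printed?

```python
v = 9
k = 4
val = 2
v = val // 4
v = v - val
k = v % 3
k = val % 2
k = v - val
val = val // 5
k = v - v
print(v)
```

-2

v = 2//4 = 0
v = 0-2 = -2
k = (-2)%3 = 1
k = 2%2 = 0
k = (-2)-2 = -4
val = 2//5 = 0
k = (-2)-(-2) = 0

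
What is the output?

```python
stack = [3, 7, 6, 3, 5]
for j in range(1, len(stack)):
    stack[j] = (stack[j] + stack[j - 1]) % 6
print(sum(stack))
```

12

j=1: stack[1] = (7+3)%6 = 4 → [3, 4, 6, 3, 5]
j=2: stack[2] = (6+4)%6 = 4 → [3, 4, 4, 3, 5]
j=3: stack[3] = (3+4)%6 = 1 → [3, 4, 4, 1, 5]
j=4: stack[4] = (5+1)%6 = 0 → [3, 4, 4, 1, 0]
sum = 12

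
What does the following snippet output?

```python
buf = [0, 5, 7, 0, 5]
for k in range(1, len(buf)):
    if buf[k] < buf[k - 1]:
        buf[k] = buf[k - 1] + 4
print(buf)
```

[0, 5, 7, 11, 15]

k=1: 5>=0, unchanged → [0, 5, 7, 0, 5]
k=2: 7>=5, unchanged → [0, 5, 7, 0, 5]
k=3: 0<7, buf[3] = 7+4 = 11 → [0, 5, 7, 11, 5]
k=4: 5<11, buf[4] = 11+4 = 15 → [0, 5, 7, 11, 15]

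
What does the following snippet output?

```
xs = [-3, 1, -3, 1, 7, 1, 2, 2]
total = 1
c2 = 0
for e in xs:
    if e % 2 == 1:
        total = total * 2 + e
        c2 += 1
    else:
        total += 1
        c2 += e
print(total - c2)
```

e=-3: odd, total = 1*2+(-3) = -1; c2=1
e=1: odd, total = (-1)*2+1 = -1; c2=2
e=-3: odd, total = (-1)*2+(-3) = -5; c2=3
e=1: odd, total = (-5)*2+1 = -9; c2=4
e=7: odd, total = (-9)*2+7 = -11; c2=5
e=1: odd, total = (-11)*2+1 = -21; c2=6
e=2: not odd, total = (-21)+1 = -20; c2=8
e=2: not odd, total = (-20)+1 = -19; c2=10
total-c2 = (-19)-10 = -29

-29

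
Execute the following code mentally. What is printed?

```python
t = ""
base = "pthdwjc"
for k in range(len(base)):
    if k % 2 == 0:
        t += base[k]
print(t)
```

phwc

k=0: add 'p' → 'p'
k=1: skip
k=2: add 'h' → 'ph'
k=3: skip
k=4: add 'w' → 'phw'
k=5: skip
k=6: add 'c' → 'phwc'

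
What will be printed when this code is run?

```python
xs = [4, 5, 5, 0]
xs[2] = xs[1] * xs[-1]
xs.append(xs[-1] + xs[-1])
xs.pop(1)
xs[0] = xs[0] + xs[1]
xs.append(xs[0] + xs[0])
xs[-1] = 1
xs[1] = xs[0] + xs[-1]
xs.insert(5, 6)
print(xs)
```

xs[2] = xs[1]*xs[-1] = 5*0 = 0 → [4, 5, 0, 0]
append xs[-1]+xs[-1] = 0+0 = 0 → [4, 5, 0, 0, 0]
pop(1) removes 5 → [4, 0, 0, 0]
xs[0] = xs[0]+xs[1] = 4+0 = 4 → [4, 0, 0, 0]
append xs[0]+xs[0] = 4+4 = 8 → [4, 0, 0, 0, 8]
xs[-1] = 1 → [4, 0, 0, 0, 1]
xs[1] = xs[0]+xs[-1] = 4+1 = 5 → [4, 5, 0, 0, 1]
insert 6 at 5 → [4, 5, 0, 0, 1, 6]

[4, 5, 0, 0, 1, 6]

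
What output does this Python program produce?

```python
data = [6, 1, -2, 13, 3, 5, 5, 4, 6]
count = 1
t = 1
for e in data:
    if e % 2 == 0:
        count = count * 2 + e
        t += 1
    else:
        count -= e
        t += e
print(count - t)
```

-74

e=6: even, count = 1*2+6 = 8; t=2
e=1: not even, count = 8-1 = 7; t=3
e=-2: even, count = 7*2+(-2) = 12; t=4
e=13: not even, count = 12-13 = -1; t=17
e=3: not even, count = (-1)-3 = -4; t=20
e=5: not even, count = (-4)-5 = -9; t=25
e=5: not even, count = (-9)-5 = -14; t=30
e=4: even, count = (-14)*2+4 = -24; t=31
e=6: even, count = (-24)*2+6 = -42; t=32
count-t = (-42)-32 = -74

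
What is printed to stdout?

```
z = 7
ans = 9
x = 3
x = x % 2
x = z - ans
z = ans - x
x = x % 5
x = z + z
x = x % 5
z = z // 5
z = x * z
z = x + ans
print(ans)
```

x = 3%2 = 1
x = 7-9 = -2
z = 9-(-2) = 11
x = (-2)%5 = 3
x = 11+11 = 22
x = 22%5 = 2
z = 11//5 = 2
z = 2*2 = 4
z = 2+9 = 11

9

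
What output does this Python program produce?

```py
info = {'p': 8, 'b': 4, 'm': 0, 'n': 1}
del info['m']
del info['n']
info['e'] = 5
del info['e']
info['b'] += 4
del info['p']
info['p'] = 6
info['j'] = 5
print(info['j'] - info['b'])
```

-3

del 'm' → {'p': 8, 'b': 4, 'n': 1}
del 'n' → {'p': 8, 'b': 4}
info['e'] = 5 → {'p': 8, 'b': 4, 'e': 5}
del 'e' → {'p': 8, 'b': 4}
info['b'] = 4+4 = 8 → {'p': 8, 'b': 8}
del 'p' → {'b': 8}
info['p'] = 6 → {'b': 8, 'p': 6}
info['j'] = 5 → {'b': 8, 'p': 6, 'j': 5}
info['j']-info['b'] = 5-8 = -3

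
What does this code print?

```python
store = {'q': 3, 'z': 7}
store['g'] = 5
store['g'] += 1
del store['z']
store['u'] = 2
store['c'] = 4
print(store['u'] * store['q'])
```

6

store['g'] = 5 → {'q': 3, 'z': 7, 'g': 5}
store['g'] = 5+1 = 6 → {'q': 3, 'z': 7, 'g': 6}
del 'z' → {'q': 3, 'g': 6}
store['u'] = 2 → {'q': 3, 'g': 6, 'u': 2}
store['c'] = 4 → {'q': 3, 'g': 6, 'u': 2, 'c': 4}
store['u']*store['q'] = 2*3 = 6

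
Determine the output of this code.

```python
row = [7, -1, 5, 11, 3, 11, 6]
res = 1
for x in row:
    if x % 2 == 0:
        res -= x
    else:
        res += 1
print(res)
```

1

x=7: not even, res = 1+1 = 2
x=-1: not even, res = 2+1 = 3
x=5: not even, res = 3+1 = 4
x=11: not even, res = 4+1 = 5
x=3: not even, res = 5+1 = 6
x=11: not even, res = 6+1 = 7
x=6: even, res = 7-6 = 1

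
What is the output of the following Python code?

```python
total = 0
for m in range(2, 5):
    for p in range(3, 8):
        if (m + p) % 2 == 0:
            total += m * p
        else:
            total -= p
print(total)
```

m=2,p=3: odd sum, total = 0-3 = -3
m=2,p=4: even sum, total = (-3)+8 = 5
m=2,p=5: odd sum, total = 5-5 = 0
m=2,p=6: even sum, total = 0+12 = 12
m=2,p=7: odd sum, total = 12-7 = 5
m=3,p=3: even sum, total = 5+9 = 14
m=3,p=4: odd sum, total = 14-4 = 10
m=3,p=5: even sum, total = 10+15 = 25
m=3,p=6: odd sum, total = 25-6 = 19
m=3,p=7: even sum, total = 19+21 = 40
m=4,p=3: odd sum, total = 40-3 = 37
m=4,p=4: even sum, total = 37+16 = 53
m=4,p=5: odd sum, total = 53-5 = 48
m=4,p=6: even sum, total = 48+24 = 72
m=4,p=7: odd sum, total = 72-7 = 65

65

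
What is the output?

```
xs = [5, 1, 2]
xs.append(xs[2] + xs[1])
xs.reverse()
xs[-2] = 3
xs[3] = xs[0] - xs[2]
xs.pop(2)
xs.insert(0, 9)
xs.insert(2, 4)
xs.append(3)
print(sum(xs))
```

21

append xs[2]+xs[1] = 2+1 = 3 → [5, 1, 2, 3]
reverse → [3, 2, 1, 5]
xs[-2] = 3 → [3, 2, 3, 5]
xs[3] = xs[0]-xs[2] = 3-3 = 0 → [3, 2, 3, 0]
pop(2) removes 3 → [3, 2, 0]
insert 9 at 0 → [9, 3, 2, 0]
insert 4 at 2 → [9, 3, 4, 2, 0]
append 3 → [9, 3, 4, 2, 0, 3]
sum = 21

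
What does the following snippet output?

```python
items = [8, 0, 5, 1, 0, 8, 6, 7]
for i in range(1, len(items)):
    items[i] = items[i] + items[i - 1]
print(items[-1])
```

i=1: items[1] = 0+8 = 8 → [8, 8, 5, 1, 0, 8, 6, 7]
i=2: items[2] = 5+8 = 13 → [8, 8, 13, 1, 0, 8, 6, 7]
i=3: items[3] = 1+13 = 14 → [8, 8, 13, 14, 0, 8, 6, 7]
i=4: items[4] = 0+14 = 14 → [8, 8, 13, 14, 14, 8, 6, 7]
i=5: items[5] = 8+14 = 22 → [8, 8, 13, 14, 14, 22, 6, 7]
i=6: items[6] = 6+22 = 28 → [8, 8, 13, 14, 14, 22, 28, 7]
i=7: items[7] = 7+28 = 35 → [8, 8, 13, 14, 14, 22, 28, 35]

35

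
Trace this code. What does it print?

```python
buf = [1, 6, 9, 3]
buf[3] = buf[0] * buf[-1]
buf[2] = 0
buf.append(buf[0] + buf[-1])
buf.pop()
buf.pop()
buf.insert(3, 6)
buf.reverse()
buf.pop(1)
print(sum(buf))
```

buf[3] = buf[0]*buf[-1] = 1*3 = 3 → [1, 6, 9, 3]
buf[2] = 0 → [1, 6, 0, 3]
append buf[0]+buf[-1] = 1+3 = 4 → [1, 6, 0, 3, 4]
pop() removes 4 → [1, 6, 0, 3]
pop() removes 3 → [1, 6, 0]
insert 6 at 3 → [1, 6, 0, 6]
reverse → [6, 0, 6, 1]
pop(1) removes 0 → [6, 6, 1]
sum = 13

13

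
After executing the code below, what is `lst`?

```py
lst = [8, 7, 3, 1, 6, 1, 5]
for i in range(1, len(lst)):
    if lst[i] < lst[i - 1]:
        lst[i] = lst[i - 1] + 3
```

[8, 11, 14, 17, 20, 23, 26]

i=1: 7<8, lst[1] = 8+3 = 11 → [8, 11, 3, 1, 6, 1, 5]
i=2: 3<11, lst[2] = 11+3 = 14 → [8, 11, 14, 1, 6, 1, 5]
i=3: 1<14, lst[3] = 14+3 = 17 → [8, 11, 14, 17, 6, 1, 5]
i=4: 6<17, lst[4] = 17+3 = 20 → [8, 11, 14, 17, 20, 1, 5]
i=5: 1<20, lst[5] = 20+3 = 23 → [8, 11, 14, 17, 20, 23, 5]
i=6: 5<23, lst[6] = 23+3 = 26 → [8, 11, 14, 17, 20, 23, 26]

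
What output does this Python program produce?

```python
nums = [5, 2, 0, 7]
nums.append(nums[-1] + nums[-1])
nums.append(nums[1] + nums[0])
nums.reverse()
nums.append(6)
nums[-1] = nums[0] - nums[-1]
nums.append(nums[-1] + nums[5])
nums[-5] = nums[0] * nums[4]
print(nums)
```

append nums[-1]+nums[-1] = 7+7 = 14 → [5, 2, 0, 7, 14]
append nums[1]+nums[0] = 2+5 = 7 → [5, 2, 0, 7, 14, 7]
reverse → [7, 14, 7, 0, 2, 5]
append 6 → [7, 14, 7, 0, 2, 5, 6]
nums[-1] = nums[0]-nums[-1] = 7-6 = 1 → [7, 14, 7, 0, 2, 5, 1]
append nums[-1]+nums[5] = 1+5 = 6 → [7, 14, 7, 0, 2, 5, 1, 6]
nums[-5] = nums[0]*nums[4] = 7*2 = 14 → [7, 14, 7, 14, 2, 5, 1, 6]

[7, 14, 7, 14, 2, 5, 1, 6]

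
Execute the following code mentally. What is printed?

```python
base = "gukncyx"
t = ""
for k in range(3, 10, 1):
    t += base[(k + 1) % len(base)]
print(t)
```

cyxgukn

k=3: add base[4]='c' → 'c'
k=4: add base[5]='y' → 'cy'
k=5: add base[6]='x' → 'cyx'
k=6: add base[0]='g' → 'cyxg'
k=7: add base[1]='u' → 'cyxgu'
k=8: add base[2]='k' → 'cyxguk'
k=9: add base[3]='n' → 'cyxgukn'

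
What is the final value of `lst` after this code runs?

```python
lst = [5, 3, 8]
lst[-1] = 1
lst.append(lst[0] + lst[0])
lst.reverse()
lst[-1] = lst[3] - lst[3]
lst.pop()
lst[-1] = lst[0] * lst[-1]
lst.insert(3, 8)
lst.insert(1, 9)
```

[10, 9, 1, 30, 8]

lst[-1] = 1 → [5, 3, 1]
append lst[0]+lst[0] = 5+5 = 10 → [5, 3, 1, 10]
reverse → [10, 1, 3, 5]
lst[-1] = lst[3]-lst[3] = 5-5 = 0 → [10, 1, 3, 0]
pop() removes 0 → [10, 1, 3]
lst[-1] = lst[0]*lst[-1] = 10*3 = 30 → [10, 1, 30]
insert 8 at 3 → [10, 1, 30, 8]
insert 9 at 1 → [10, 9, 1, 30, 8]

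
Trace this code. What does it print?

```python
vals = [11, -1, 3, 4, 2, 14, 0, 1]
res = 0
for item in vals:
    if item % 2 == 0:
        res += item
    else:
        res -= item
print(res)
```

6

item=11: not even, res = 0-11 = -11
item=-1: not even, res = (-11)-(-1) = -10
item=3: not even, res = (-10)-3 = -13
item=4: even, res = (-13)+4 = -9
item=2: even, res = (-9)+2 = -7
item=14: even, res = (-7)+14 = 7
item=0: even, res = 7+0 = 7
item=1: not even, res = 7-1 = 6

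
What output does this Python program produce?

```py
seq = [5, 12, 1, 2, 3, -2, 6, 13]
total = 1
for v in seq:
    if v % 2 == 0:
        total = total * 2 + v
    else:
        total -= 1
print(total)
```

v=5: not even, total = 1-1 = 0
v=12: even, total = 0*2+12 = 12
v=1: not even, total = 12-1 = 11
v=2: even, total = 11*2+2 = 24
v=3: not even, total = 24-1 = 23
v=-2: even, total = 23*2+(-2) = 44
v=6: even, total = 44*2+6 = 94
v=13: not even, total = 94-1 = 93

93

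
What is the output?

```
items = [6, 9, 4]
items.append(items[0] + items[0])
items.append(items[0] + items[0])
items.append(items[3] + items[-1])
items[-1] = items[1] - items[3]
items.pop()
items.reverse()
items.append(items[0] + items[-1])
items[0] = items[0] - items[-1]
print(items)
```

[-6, 12, 4, 9, 6, 18]

append items[0]+items[0] = 6+6 = 12 → [6, 9, 4, 12]
append items[0]+items[0] = 6+6 = 12 → [6, 9, 4, 12, 12]
append items[3]+items[-1] = 12+12 = 24 → [6, 9, 4, 12, 12, 24]
items[-1] = items[1]-items[3] = 9-12 = -3 → [6, 9, 4, 12, 12, -3]
pop() removes -3 → [6, 9, 4, 12, 12]
reverse → [12, 12, 4, 9, 6]
append items[0]+items[-1] = 12+6 = 18 → [12, 12, 4, 9, 6, 18]
items[0] = items[0]-items[-1] = 12-18 = -6 → [-6, 12, 4, 9, 6, 18]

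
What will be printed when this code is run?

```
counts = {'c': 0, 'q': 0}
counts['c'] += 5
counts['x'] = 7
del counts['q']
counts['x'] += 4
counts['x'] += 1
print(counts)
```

{'c': 5, 'x': 12}

counts['c'] = 0+5 = 5 → {'c': 5, 'q': 0}
counts['x'] = 7 → {'c': 5, 'q': 0, 'x': 7}
del 'q' → {'c': 5, 'x': 7}
counts['x'] = 7+4 = 11 → {'c': 5, 'x': 11}
counts['x'] = 11+1 = 12 → {'c': 5, 'x': 12}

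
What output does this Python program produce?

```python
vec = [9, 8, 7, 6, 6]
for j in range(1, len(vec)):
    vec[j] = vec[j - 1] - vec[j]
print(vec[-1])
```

j=1: vec[1] = 9-8 = 1 → [9, 1, 7, 6, 6]
j=2: vec[2] = 1-7 = -6 → [9, 1, -6, 6, 6]
j=3: vec[3] = (-6)-6 = -12 → [9, 1, -6, -12, 6]
j=4: vec[4] = (-12)-6 = -18 → [9, 1, -6, -12, -18]

-18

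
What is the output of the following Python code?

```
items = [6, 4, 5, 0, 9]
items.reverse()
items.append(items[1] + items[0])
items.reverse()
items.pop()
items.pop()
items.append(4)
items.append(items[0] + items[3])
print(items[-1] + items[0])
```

reverse → [9, 0, 5, 4, 6]
append items[1]+items[0] = 0+9 = 9 → [9, 0, 5, 4, 6, 9]
reverse → [9, 6, 4, 5, 0, 9]
pop() removes 9 → [9, 6, 4, 5, 0]
pop() removes 0 → [9, 6, 4, 5]
append 4 → [9, 6, 4, 5, 4]
append items[0]+items[3] = 9+5 = 14 → [9, 6, 4, 5, 4, 14]
items[-1]+items[0] = 14+9 = 23

23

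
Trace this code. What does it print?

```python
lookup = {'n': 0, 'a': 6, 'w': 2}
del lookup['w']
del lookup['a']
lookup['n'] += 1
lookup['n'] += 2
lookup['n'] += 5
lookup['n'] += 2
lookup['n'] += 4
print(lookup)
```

del 'w' → {'n': 0, 'a': 6}
del 'a' → {'n': 0}
lookup['n'] = 0+1 = 1 → {'n': 1}
lookup['n'] = 1+2 = 3 → {'n': 3}
lookup['n'] = 3+5 = 8 → {'n': 8}
lookup['n'] = 8+2 = 10 → {'n': 10}
lookup['n'] = 10+4 = 14 → {'n': 14}

{'n': 14}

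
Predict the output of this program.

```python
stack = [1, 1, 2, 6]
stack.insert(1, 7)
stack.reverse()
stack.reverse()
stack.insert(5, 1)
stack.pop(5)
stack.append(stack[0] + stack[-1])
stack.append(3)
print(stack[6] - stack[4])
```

insert 7 at 1 → [1, 7, 1, 2, 6]
reverse → [6, 2, 1, 7, 1]
reverse → [1, 7, 1, 2, 6]
insert 1 at 5 → [1, 7, 1, 2, 6, 1]
pop(5) removes 1 → [1, 7, 1, 2, 6]
append stack[0]+stack[-1] = 1+6 = 7 → [1, 7, 1, 2, 6, 7]
append 3 → [1, 7, 1, 2, 6, 7, 3]
stack[6]-stack[4] = 3-6 = -3

-3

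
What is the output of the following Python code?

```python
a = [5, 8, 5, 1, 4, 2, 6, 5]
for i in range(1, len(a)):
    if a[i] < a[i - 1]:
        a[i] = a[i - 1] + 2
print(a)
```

i=1: 8>=5, unchanged → [5, 8, 5, 1, 4, 2, 6, 5]
i=2: 5<8, a[2] = 8+2 = 10 → [5, 8, 10, 1, 4, 2, 6, 5]
i=3: 1<10, a[3] = 10+2 = 12 → [5, 8, 10, 12, 4, 2, 6, 5]
i=4: 4<12, a[4] = 12+2 = 14 → [5, 8, 10, 12, 14, 2, 6, 5]
i=5: 2<14, a[5] = 14+2 = 16 → [5, 8, 10, 12, 14, 16, 6, 5]
i=6: 6<16, a[6] = 16+2 = 18 → [5, 8, 10, 12, 14, 16, 18, 5]
i=7: 5<18, a[7] = 18+2 = 20 → [5, 8, 10, 12, 14, 16, 18, 20]

[5, 8, 10, 12, 14, 16, 18, 20]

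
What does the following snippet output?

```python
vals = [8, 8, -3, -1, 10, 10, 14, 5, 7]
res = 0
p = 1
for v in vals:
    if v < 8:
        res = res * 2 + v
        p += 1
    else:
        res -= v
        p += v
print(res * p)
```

v=8: not <8, res = 0-8 = -8; p=9
v=8: not <8, res = (-8)-8 = -16; p=17
v=-3: <8, res = (-16)*2+(-3) = -35; p=18
v=-1: <8, res = (-35)*2+(-1) = -71; p=19
v=10: not <8, res = (-71)-10 = -81; p=29
v=10: not <8, res = (-81)-10 = -91; p=39
v=14: not <8, res = (-91)-14 = -105; p=53
v=5: <8, res = (-105)*2+5 = -205; p=54
v=7: <8, res = (-205)*2+7 = -403; p=55
res*p = (-403)*55 = -22165

-22165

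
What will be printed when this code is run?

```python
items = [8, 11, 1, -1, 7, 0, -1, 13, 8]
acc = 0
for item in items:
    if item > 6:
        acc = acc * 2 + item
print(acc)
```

item=8: >6, acc = 0*2+8 = 8
item=11: >6, acc = 8*2+11 = 27
item=1: not >6
item=-1: not >6
item=7: >6, acc = 27*2+7 = 61
item=0: not >6
item=-1: not >6
item=13: >6, acc = 61*2+13 = 135
item=8: >6, acc = 135*2+8 = 278

278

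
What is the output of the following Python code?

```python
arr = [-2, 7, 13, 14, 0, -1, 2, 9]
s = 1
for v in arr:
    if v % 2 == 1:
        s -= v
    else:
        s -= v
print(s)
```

v=-2: not odd, s = 1-(-2) = 3
v=7: odd, s = 3-7 = -4
v=13: odd, s = (-4)-13 = -17
v=14: not odd, s = (-17)-14 = -31
v=0: not odd, s = (-31)-0 = -31
v=-1: odd, s = (-31)-(-1) = -30
v=2: not odd, s = (-30)-2 = -32
v=9: odd, s = (-32)-9 = -41

-41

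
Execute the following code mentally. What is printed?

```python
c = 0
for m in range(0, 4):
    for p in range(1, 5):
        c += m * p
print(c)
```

m=0,p=1: c = 0+0 = 0
m=0,p=2: c = 0+0 = 0
m=0,p=3: c = 0+0 = 0
m=0,p=4: c = 0+0 = 0
m=1,p=1: c = 0+1 = 1
m=1,p=2: c = 1+2 = 3
m=1,p=3: c = 3+3 = 6
m=1,p=4: c = 6+4 = 10
m=2,p=1: c = 10+2 = 12
m=2,p=2: c = 12+4 = 16
m=2,p=3: c = 16+6 = 22
m=2,p=4: c = 22+8 = 30
m=3,p=1: c = 30+3 = 33
m=3,p=2: c = 33+6 = 39
m=3,p=3: c = 39+9 = 48
m=3,p=4: c = 48+12 = 60

60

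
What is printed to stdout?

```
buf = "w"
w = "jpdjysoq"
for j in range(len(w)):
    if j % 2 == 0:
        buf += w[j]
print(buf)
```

wjdyo

j=0: add 'j' → 'wj'
j=1: skip
j=2: add 'd' → 'wjd'
j=3: skip
j=4: add 'y' → 'wjdy'
j=5: skip
j=6: add 'o' → 'wjdyo'
j=7: skip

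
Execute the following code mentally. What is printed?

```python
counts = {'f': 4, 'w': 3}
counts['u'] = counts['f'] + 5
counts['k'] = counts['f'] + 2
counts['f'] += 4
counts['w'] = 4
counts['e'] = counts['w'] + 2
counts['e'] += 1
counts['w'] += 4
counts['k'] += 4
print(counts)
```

counts['u'] = counts['f']+5 = 9 → {'f': 4, 'w': 3, 'u': 9}
counts['k'] = counts['f']+2 = 6 → {'f': 4, 'w': 3, 'u': 9, 'k': 6}
counts['f'] = 4+4 = 8 → {'f': 8, 'w': 3, 'u': 9, 'k': 6}
counts['w'] = 4 → {'f': 8, 'w': 4, 'u': 9, 'k': 6}
counts['e'] = counts['w']+2 = 6 → {'f': 8, 'w': 4, 'u': 9, 'k': 6, 'e': 6}
counts['e'] = 6+1 = 7 → {'f': 8, 'w': 4, 'u': 9, 'k': 6, 'e': 7}
counts['w'] = 4+4 = 8 → {'f': 8, 'w': 8, 'u': 9, 'k': 6, 'e': 7}
counts['k'] = 6+4 = 10 → {'f': 8, 'w': 8, 'u': 9, 'k': 10, 'e': 7}

{'f': 8, 'w': 8, 'u': 9, 'k': 10, 'e': 7}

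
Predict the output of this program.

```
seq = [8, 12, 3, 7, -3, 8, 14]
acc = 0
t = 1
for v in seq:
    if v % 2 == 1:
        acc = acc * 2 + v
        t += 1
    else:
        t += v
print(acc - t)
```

v=8: not odd; t=9
v=12: not odd; t=21
v=3: odd, acc = 0*2+3 = 3; t=22
v=7: odd, acc = 3*2+7 = 13; t=23
v=-3: odd, acc = 13*2+(-3) = 23; t=24
v=8: not odd; t=32
v=14: not odd; t=46
acc-t = 23-46 = -23

-23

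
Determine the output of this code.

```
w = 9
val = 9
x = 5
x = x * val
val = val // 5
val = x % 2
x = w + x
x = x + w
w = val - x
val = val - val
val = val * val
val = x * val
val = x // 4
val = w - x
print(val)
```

-125

x = 5*9 = 45
val = 9//5 = 1
val = 45%2 = 1
x = 9+45 = 54
x = 54+9 = 63
w = 1-63 = -62
val = 1-1 = 0
val = 0*0 = 0
val = 63*0 = 0
val = 63//4 = 15
val = (-62)-63 = -125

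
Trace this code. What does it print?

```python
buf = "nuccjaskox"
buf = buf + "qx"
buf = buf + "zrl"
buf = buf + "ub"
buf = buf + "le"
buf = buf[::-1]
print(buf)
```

elbulrzxqxoksajccun

+ 'qx' → 'nuccjaskoxqx'
+ 'zrl' → 'nuccjaskoxqxzrl'
+ 'ub' → 'nuccjaskoxqxzrlub'
+ 'le' → 'nuccjaskoxqxzrluble'
reverse → 'elbulrzxqxoksajccun'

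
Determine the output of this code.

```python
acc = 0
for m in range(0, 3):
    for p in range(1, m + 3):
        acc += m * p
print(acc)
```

26

m=0,p=1: acc = 0+0 = 0
m=0,p=2: acc = 0+0 = 0
m=1,p=1: acc = 0+1 = 1
m=1,p=2: acc = 1+2 = 3
m=1,p=3: acc = 3+3 = 6
m=2,p=1: acc = 6+2 = 8
m=2,p=2: acc = 8+4 = 12
m=2,p=3: acc = 12+6 = 18
m=2,p=4: acc = 18+8 = 26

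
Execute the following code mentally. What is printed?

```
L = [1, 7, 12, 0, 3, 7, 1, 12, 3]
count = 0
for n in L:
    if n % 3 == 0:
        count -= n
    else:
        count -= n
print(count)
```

-46

n=1: not %3==0, count = 0-1 = -1
n=7: not %3==0, count = (-1)-7 = -8
n=12: %3==0, count = (-8)-12 = -20
n=0: %3==0, count = (-20)-0 = -20
n=3: %3==0, count = (-20)-3 = -23
n=7: not %3==0, count = (-23)-7 = -30
n=1: not %3==0, count = (-30)-1 = -31
n=12: %3==0, count = (-31)-12 = -43
n=3: %3==0, count = (-43)-3 = -46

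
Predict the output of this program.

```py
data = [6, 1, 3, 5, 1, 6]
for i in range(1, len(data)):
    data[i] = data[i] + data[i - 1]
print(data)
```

i=1: data[1] = 1+6 = 7 → [6, 7, 3, 5, 1, 6]
i=2: data[2] = 3+7 = 10 → [6, 7, 10, 5, 1, 6]
i=3: data[3] = 5+10 = 15 → [6, 7, 10, 15, 1, 6]
i=4: data[4] = 1+15 = 16 → [6, 7, 10, 15, 16, 6]
i=5: data[5] = 6+16 = 22 → [6, 7, 10, 15, 16, 22]

[6, 7, 10, 15, 16, 22]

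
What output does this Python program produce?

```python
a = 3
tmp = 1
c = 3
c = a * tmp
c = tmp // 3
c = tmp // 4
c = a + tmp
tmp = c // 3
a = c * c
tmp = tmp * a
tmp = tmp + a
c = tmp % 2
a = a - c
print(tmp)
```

32

c = 3*1 = 3
c = 1//3 = 0
c = 1//4 = 0
c = 3+1 = 4
tmp = 4//3 = 1
a = 4*4 = 16
tmp = 1*16 = 16
tmp = 16+16 = 32
c = 32%2 = 0
a = 16-0 = 16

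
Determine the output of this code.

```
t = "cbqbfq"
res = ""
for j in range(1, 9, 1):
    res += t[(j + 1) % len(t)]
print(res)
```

j=1: add t[2]='q' → 'q'
j=2: add t[3]='b' → 'qb'
j=3: add t[4]='f' → 'qbf'
j=4: add t[5]='q' → 'qbfq'
j=5: add t[0]='c' → 'qbfqc'
j=6: add t[1]='b' → 'qbfqcb'
j=7: add t[2]='q' → 'qbfqcbq'
j=8: add t[3]='b' → 'qbfqcbqb'

qbfqcbqb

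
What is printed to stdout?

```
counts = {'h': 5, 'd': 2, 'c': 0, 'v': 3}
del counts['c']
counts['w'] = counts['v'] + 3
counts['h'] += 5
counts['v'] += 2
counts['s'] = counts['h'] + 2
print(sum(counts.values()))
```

del 'c' → {'h': 5, 'd': 2, 'v': 3}
counts['w'] = counts['v']+3 = 6 → {'h': 5, 'd': 2, 'v': 3, 'w': 6}
counts['h'] = 5+5 = 10 → {'h': 10, 'd': 2, 'v': 3, 'w': 6}
counts['v'] = 3+2 = 5 → {'h': 10, 'd': 2, 'v': 5, 'w': 6}
counts['s'] = counts['h']+2 = 12 → {'h': 10, 'd': 2, 'v': 5, 'w': 6, 's': 12}
sum of values = 35

35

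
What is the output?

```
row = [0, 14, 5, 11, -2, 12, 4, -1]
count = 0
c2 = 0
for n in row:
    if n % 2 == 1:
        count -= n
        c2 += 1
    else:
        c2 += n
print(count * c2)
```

n=0: not odd; c2=0
n=14: not odd; c2=14
n=5: odd, count = 0-5 = -5; c2=15
n=11: odd, count = (-5)-11 = -16; c2=16
n=-2: not odd; c2=14
n=12: not odd; c2=26
n=4: not odd; c2=30
n=-1: odd, count = (-16)-(-1) = -15; c2=31
count*c2 = (-15)*31 = -465

-465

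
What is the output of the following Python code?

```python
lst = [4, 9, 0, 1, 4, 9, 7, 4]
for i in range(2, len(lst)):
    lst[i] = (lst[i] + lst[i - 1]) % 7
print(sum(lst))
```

28

i=2: lst[2] = (0+9)%7 = 2 → [4, 9, 2, 1, 4, 9, 7, 4]
i=3: lst[3] = (1+2)%7 = 3 → [4, 9, 2, 3, 4, 9, 7, 4]
i=4: lst[4] = (4+3)%7 = 0 → [4, 9, 2, 3, 0, 9, 7, 4]
i=5: lst[5] = (9+0)%7 = 2 → [4, 9, 2, 3, 0, 2, 7, 4]
i=6: lst[6] = (7+2)%7 = 2 → [4, 9, 2, 3, 0, 2, 2, 4]
i=7: lst[7] = (4+2)%7 = 6 → [4, 9, 2, 3, 0, 2, 2, 6]
sum = 28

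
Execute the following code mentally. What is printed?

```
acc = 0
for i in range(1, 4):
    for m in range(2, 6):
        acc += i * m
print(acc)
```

i=1,m=2: acc = 0+2 = 2
i=1,m=3: acc = 2+3 = 5
i=1,m=4: acc = 5+4 = 9
i=1,m=5: acc = 9+5 = 14
i=2,m=2: acc = 14+4 = 18
i=2,m=3: acc = 18+6 = 24
i=2,m=4: acc = 24+8 = 32
i=2,m=5: acc = 32+10 = 42
i=3,m=2: acc = 42+6 = 48
i=3,m=3: acc = 48+9 = 57
i=3,m=4: acc = 57+12 = 69
i=3,m=5: acc = 69+15 = 84

84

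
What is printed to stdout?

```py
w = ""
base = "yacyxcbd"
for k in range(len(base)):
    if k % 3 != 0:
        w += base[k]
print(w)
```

acxcd

k=0: skip
k=1: add 'a' → 'a'
k=2: add 'c' → 'ac'
k=3: skip
k=4: add 'x' → 'acx'
k=5: add 'c' → 'acxc'
k=6: skip
k=7: add 'd' → 'acxcd'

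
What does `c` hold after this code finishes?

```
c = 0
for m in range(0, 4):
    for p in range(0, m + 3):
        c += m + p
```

66

m=0,p=0: c = 0+0 = 0
m=0,p=1: c = 0+1 = 1
m=0,p=2: c = 1+2 = 3
m=1,p=0: c = 3+1 = 4
m=1,p=1: c = 4+2 = 6
m=1,p=2: c = 6+3 = 9
m=1,p=3: c = 9+4 = 13
m=2,p=0: c = 13+2 = 15
m=2,p=1: c = 15+3 = 18
m=2,p=2: c = 18+4 = 22
m=2,p=3: c = 22+5 = 27
m=2,p=4: c = 27+6 = 33
m=3,p=0: c = 33+3 = 36
m=3,p=1: c = 36+4 = 40
m=3,p=2: c = 40+5 = 45
m=3,p=3: c = 45+6 = 51
m=3,p=4: c = 51+7 = 58
m=3,p=5: c = 58+8 = 66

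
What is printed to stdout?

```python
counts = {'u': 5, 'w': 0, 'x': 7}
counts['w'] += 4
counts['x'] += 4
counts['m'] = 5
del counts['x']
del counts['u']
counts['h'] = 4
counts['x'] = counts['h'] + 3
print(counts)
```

counts['w'] = 0+4 = 4 → {'u': 5, 'w': 4, 'x': 7}
counts['x'] = 7+4 = 11 → {'u': 5, 'w': 4, 'x': 11}
counts['m'] = 5 → {'u': 5, 'w': 4, 'x': 11, 'm': 5}
del 'x' → {'u': 5, 'w': 4, 'm': 5}
del 'u' → {'w': 4, 'm': 5}
counts['h'] = 4 → {'w': 4, 'm': 5, 'h': 4}
counts['x'] = counts['h']+3 = 7 → {'w': 4, 'm': 5, 'h': 4, 'x': 7}

{'w': 4, 'm': 5, 'h': 4, 'x': 7}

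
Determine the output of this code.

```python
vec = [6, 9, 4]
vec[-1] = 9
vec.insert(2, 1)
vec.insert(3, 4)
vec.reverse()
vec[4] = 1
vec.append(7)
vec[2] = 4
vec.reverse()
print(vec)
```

vec[-1] = 9 → [6, 9, 9]
insert 1 at 2 → [6, 9, 1, 9]
insert 4 at 3 → [6, 9, 1, 4, 9]
reverse → [9, 4, 1, 9, 6]
vec[4] = 1 → [9, 4, 1, 9, 1]
append 7 → [9, 4, 1, 9, 1, 7]
vec[2] = 4 → [9, 4, 4, 9, 1, 7]
reverse → [7, 1, 9, 4, 4, 9]

[7, 1, 9, 4, 4, 9]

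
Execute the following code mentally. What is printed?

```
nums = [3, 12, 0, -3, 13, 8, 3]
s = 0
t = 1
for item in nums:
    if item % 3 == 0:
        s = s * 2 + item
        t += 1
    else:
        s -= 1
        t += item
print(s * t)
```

item=3: %3==0, s = 0*2+3 = 3; t=2
item=12: %3==0, s = 3*2+12 = 18; t=3
item=0: %3==0, s = 18*2+0 = 36; t=4
item=-3: %3==0, s = 36*2+(-3) = 69; t=5
item=13: not %3==0, s = 69-1 = 68; t=18
item=8: not %3==0, s = 68-1 = 67; t=26
item=3: %3==0, s = 67*2+3 = 137; t=27
s*t = 137*27 = 3699

3699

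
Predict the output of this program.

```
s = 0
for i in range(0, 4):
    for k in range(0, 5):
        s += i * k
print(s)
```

60

i=0,k=0: s = 0+0 = 0
i=0,k=1: s = 0+0 = 0
i=0,k=2: s = 0+0 = 0
i=0,k=3: s = 0+0 = 0
i=0,k=4: s = 0+0 = 0
i=1,k=0: s = 0+0 = 0
i=1,k=1: s = 0+1 = 1
i=1,k=2: s = 1+2 = 3
i=1,k=3: s = 3+3 = 6
i=1,k=4: s = 6+4 = 10
i=2,k=0: s = 10+0 = 10
i=2,k=1: s = 10+2 = 12
i=2,k=2: s = 12+4 = 16
i=2,k=3: s = 16+6 = 22
i=2,k=4: s = 22+8 = 30
i=3,k=0: s = 30+0 = 30
i=3,k=1: s = 30+3 = 33
i=3,k=2: s = 33+6 = 39
i=3,k=3: s = 39+9 = 48
i=3,k=4: s = 48+12 = 60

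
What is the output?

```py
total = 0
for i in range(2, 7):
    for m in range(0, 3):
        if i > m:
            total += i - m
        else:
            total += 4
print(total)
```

49

i=2,m=0: 2>0, total = 0+2 = 2
i=2,m=1: 2>1, total = 2+1 = 3
i=2,m=2: not 2>2, total = 3+4 = 7
i=3,m=0: 3>0, total = 7+3 = 10
i=3,m=1: 3>1, total = 10+2 = 12
i=3,m=2: 3>2, total = 12+1 = 13
i=4,m=0: 4>0, total = 13+4 = 17
i=4,m=1: 4>1, total = 17+3 = 20
i=4,m=2: 4>2, total = 20+2 = 22
i=5,m=0: 5>0, total = 22+5 = 27
i=5,m=1: 5>1, total = 27+4 = 31
i=5,m=2: 5>2, total = 31+3 = 34
i=6,m=0: 6>0, total = 34+6 = 40
i=6,m=1: 6>1, total = 40+5 = 45
i=6,m=2: 6>2, total = 45+4 = 49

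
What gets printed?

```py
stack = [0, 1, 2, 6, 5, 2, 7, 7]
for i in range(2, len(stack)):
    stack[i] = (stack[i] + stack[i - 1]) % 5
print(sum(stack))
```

i=2: stack[2] = (2+1)%5 = 3 → [0, 1, 3, 6, 5, 2, 7, 7]
i=3: stack[3] = (6+3)%5 = 4 → [0, 1, 3, 4, 5, 2, 7, 7]
i=4: stack[4] = (5+4)%5 = 4 → [0, 1, 3, 4, 4, 2, 7, 7]
i=5: stack[5] = (2+4)%5 = 1 → [0, 1, 3, 4, 4, 1, 7, 7]
i=6: stack[6] = (7+1)%5 = 3 → [0, 1, 3, 4, 4, 1, 3, 7]
i=7: stack[7] = (7+3)%5 = 0 → [0, 1, 3, 4, 4, 1, 3, 0]
sum = 16

16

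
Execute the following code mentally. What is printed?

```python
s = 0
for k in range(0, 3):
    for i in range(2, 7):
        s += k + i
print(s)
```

75

k=0,i=2: s = 0+2 = 2
k=0,i=3: s = 2+3 = 5
k=0,i=4: s = 5+4 = 9
k=0,i=5: s = 9+5 = 14
k=0,i=6: s = 14+6 = 20
k=1,i=2: s = 20+3 = 23
k=1,i=3: s = 23+4 = 27
k=1,i=4: s = 27+5 = 32
k=1,i=5: s = 32+6 = 38
k=1,i=6: s = 38+7 = 45
k=2,i=2: s = 45+4 = 49
k=2,i=3: s = 49+5 = 54
k=2,i=4: s = 54+6 = 60
k=2,i=5: s = 60+7 = 67
k=2,i=6: s = 67+8 = 75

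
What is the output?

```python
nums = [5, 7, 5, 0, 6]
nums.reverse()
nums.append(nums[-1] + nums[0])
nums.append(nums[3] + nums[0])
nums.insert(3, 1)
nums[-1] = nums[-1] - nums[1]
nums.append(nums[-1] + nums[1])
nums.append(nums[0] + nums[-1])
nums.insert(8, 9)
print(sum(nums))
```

89

reverse → [6, 0, 5, 7, 5]
append nums[-1]+nums[0] = 5+6 = 11 → [6, 0, 5, 7, 5, 11]
append nums[3]+nums[0] = 7+6 = 13 → [6, 0, 5, 7, 5, 11, 13]
insert 1 at 3 → [6, 0, 5, 1, 7, 5, 11, 13]
nums[-1] = nums[-1]-nums[1] = 13-0 = 13 → [6, 0, 5, 1, 7, 5, 11, 13]
append nums[-1]+nums[1] = 13+0 = 13 → [6, 0, 5, 1, 7, 5, 11, 13, 13]
append nums[0]+nums[-1] = 6+13 = 19 → [6, 0, 5, 1, 7, 5, 11, 13, 13, 19]
insert 9 at 8 → [6, 0, 5, 1, 7, 5, 11, 13, 9, 13, 19]
sum = 89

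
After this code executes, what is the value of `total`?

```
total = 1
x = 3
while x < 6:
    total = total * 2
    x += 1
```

8

x=3: total = 1*2 = 2
x=4: total = 2*2 = 4
x=5: total = 4*2 = 8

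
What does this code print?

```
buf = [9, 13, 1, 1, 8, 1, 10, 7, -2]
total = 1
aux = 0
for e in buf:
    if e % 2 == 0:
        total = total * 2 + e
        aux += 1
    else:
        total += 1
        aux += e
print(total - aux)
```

61

e=9: not even, total = 1+1 = 2; aux=9
e=13: not even, total = 2+1 = 3; aux=22
e=1: not even, total = 3+1 = 4; aux=23
e=1: not even, total = 4+1 = 5; aux=24
e=8: even, total = 5*2+8 = 18; aux=25
e=1: not even, total = 18+1 = 19; aux=26
e=10: even, total = 19*2+10 = 48; aux=27
e=7: not even, total = 48+1 = 49; aux=34
e=-2: even, total = 49*2+(-2) = 96; aux=35
total-aux = 96-35 = 61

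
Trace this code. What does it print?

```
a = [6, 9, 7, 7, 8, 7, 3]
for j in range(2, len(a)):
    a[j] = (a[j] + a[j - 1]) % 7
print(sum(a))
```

31

j=2: a[2] = (7+9)%7 = 2 → [6, 9, 2, 7, 8, 7, 3]
j=3: a[3] = (7+2)%7 = 2 → [6, 9, 2, 2, 8, 7, 3]
j=4: a[4] = (8+2)%7 = 3 → [6, 9, 2, 2, 3, 7, 3]
j=5: a[5] = (7+3)%7 = 3 → [6, 9, 2, 2, 3, 3, 3]
j=6: a[6] = (3+3)%7 = 6 → [6, 9, 2, 2, 3, 3, 6]
sum = 31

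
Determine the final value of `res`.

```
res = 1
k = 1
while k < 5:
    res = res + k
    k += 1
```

k=1: res = 1+1 = 2
k=2: res = 2+2 = 4
k=3: res = 4+3 = 7
k=4: res = 7+4 = 11

11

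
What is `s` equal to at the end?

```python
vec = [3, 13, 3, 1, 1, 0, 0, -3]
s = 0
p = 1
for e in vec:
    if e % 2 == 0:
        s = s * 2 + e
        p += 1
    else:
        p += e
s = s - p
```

-21

e=3: not even; p=4
e=13: not even; p=17
e=3: not even; p=20
e=1: not even; p=21
e=1: not even; p=22
e=0: even, s = 0*2+0 = 0; p=23
e=0: even, s = 0*2+0 = 0; p=24
e=-3: not even; p=21
s-p = 0-21 = -21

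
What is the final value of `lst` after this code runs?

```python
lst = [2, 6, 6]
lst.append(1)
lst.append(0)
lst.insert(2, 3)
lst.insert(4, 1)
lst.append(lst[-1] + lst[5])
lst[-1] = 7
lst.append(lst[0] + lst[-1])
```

[2, 6, 3, 6, 1, 1, 0, 7, 9]

append 1 → [2, 6, 6, 1]
append 0 → [2, 6, 6, 1, 0]
insert 3 at 2 → [2, 6, 3, 6, 1, 0]
insert 1 at 4 → [2, 6, 3, 6, 1, 1, 0]
append lst[-1]+lst[5] = 0+1 = 1 → [2, 6, 3, 6, 1, 1, 0, 1]
lst[-1] = 7 → [2, 6, 3, 6, 1, 1, 0, 7]
append lst[0]+lst[-1] = 2+7 = 9 → [2, 6, 3, 6, 1, 1, 0, 7, 9]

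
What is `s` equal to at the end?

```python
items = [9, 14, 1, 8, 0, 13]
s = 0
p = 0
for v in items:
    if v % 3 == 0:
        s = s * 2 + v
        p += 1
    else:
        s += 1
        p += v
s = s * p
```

950

v=9: %3==0, s = 0*2+9 = 9; p=1
v=14: not %3==0, s = 9+1 = 10; p=15
v=1: not %3==0, s = 10+1 = 11; p=16
v=8: not %3==0, s = 11+1 = 12; p=24
v=0: %3==0, s = 12*2+0 = 24; p=25
v=13: not %3==0, s = 24+1 = 25; p=38
s*p = 25*38 = 950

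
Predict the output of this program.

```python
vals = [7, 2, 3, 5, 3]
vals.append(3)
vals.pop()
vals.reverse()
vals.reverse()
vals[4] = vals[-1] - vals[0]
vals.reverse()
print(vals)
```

append 3 → [7, 2, 3, 5, 3, 3]
pop() removes 3 → [7, 2, 3, 5, 3]
reverse → [3, 5, 3, 2, 7]
reverse → [7, 2, 3, 5, 3]
vals[4] = vals[-1]-vals[0] = 3-7 = -4 → [7, 2, 3, 5, -4]
reverse → [-4, 5, 3, 2, 7]

[-4, 5, 3, 2, 7]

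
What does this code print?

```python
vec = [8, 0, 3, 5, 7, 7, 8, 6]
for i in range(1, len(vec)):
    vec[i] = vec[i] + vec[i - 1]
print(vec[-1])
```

44

i=1: vec[1] = 0+8 = 8 → [8, 8, 3, 5, 7, 7, 8, 6]
i=2: vec[2] = 3+8 = 11 → [8, 8, 11, 5, 7, 7, 8, 6]
i=3: vec[3] = 5+11 = 16 → [8, 8, 11, 16, 7, 7, 8, 6]
i=4: vec[4] = 7+16 = 23 → [8, 8, 11, 16, 23, 7, 8, 6]
i=5: vec[5] = 7+23 = 30 → [8, 8, 11, 16, 23, 30, 8, 6]
i=6: vec[6] = 8+30 = 38 → [8, 8, 11, 16, 23, 30, 38, 6]
i=7: vec[7] = 6+38 = 44 → [8, 8, 11, 16, 23, 30, 38, 44]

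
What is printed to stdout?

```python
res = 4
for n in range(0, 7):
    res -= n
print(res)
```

n=0: res = 4-0 = 4
n=1: res = 4-1 = 3
n=2: res = 3-2 = 1
n=3: res = 1-3 = -2
n=4: res = (-2)-4 = -6
n=5: res = (-6)-5 = -11
n=6: res = (-11)-6 = -17

-17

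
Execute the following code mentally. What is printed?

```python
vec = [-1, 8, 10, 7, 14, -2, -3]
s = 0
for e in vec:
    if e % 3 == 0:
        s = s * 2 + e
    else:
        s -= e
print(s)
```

e=-1: not %3==0, s = 0-(-1) = 1
e=8: not %3==0, s = 1-8 = -7
e=10: not %3==0, s = (-7)-10 = -17
e=7: not %3==0, s = (-17)-7 = -24
e=14: not %3==0, s = (-24)-14 = -38
e=-2: not %3==0, s = (-38)-(-2) = -36
e=-3: %3==0, s = (-36)*2+(-3) = -75

-75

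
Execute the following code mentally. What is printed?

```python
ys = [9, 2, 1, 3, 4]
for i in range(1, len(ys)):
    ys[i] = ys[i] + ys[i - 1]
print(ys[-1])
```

19

i=1: ys[1] = 2+9 = 11 → [9, 11, 1, 3, 4]
i=2: ys[2] = 1+11 = 12 → [9, 11, 12, 3, 4]
i=3: ys[3] = 3+12 = 15 → [9, 11, 12, 15, 4]
i=4: ys[4] = 4+15 = 19 → [9, 11, 12, 15, 19]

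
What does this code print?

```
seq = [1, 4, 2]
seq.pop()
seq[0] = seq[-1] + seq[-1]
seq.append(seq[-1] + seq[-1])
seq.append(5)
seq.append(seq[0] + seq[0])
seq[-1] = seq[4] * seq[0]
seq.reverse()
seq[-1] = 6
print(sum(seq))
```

151

pop() removes 2 → [1, 4]
seq[0] = seq[-1]+seq[-1] = 4+4 = 8 → [8, 4]
append seq[-1]+seq[-1] = 4+4 = 8 → [8, 4, 8]
append 5 → [8, 4, 8, 5]
append seq[0]+seq[0] = 8+8 = 16 → [8, 4, 8, 5, 16]
seq[-1] = seq[4]*seq[0] = 16*8 = 128 → [8, 4, 8, 5, 128]
reverse → [128, 5, 8, 4, 8]
seq[-1] = 6 → [128, 5, 8, 4, 6]
sum = 151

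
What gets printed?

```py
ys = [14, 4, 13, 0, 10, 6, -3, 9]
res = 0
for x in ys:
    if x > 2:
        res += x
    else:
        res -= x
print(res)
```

59

x=14: >2, res = 0+14 = 14
x=4: >2, res = 14+4 = 18
x=13: >2, res = 18+13 = 31
x=0: not >2, res = 31-0 = 31
x=10: >2, res = 31+10 = 41
x=6: >2, res = 41+6 = 47
x=-3: not >2, res = 47-(-3) = 50
x=9: >2, res = 50+9 = 59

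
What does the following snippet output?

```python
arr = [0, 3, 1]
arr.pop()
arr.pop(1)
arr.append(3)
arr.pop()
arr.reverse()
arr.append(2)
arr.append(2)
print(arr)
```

pop() removes 1 → [0, 3]
pop(1) removes 3 → [0]
append 3 → [0, 3]
pop() removes 3 → [0]
reverse → [0]
append 2 → [0, 2]
append 2 → [0, 2, 2]

[0, 2, 2]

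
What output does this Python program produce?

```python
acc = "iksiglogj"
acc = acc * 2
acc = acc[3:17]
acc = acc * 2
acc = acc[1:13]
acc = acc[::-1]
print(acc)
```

olgiskijgolg

repeat ×2 → 'iksiglogjiksiglogj'
slice [3:17] → 'iglogjiksiglog'
repeat ×2 → 'iglogjiksiglogiglogjiksiglog'
slice [1:13] → 'glogjiksiglo'
reverse → 'olgiskijgolg'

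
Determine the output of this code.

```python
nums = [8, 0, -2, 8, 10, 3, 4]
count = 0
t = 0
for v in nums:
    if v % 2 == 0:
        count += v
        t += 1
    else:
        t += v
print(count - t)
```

19

v=8: even, count = 0+8 = 8; t=1
v=0: even, count = 8+0 = 8; t=2
v=-2: even, count = 8+(-2) = 6; t=3
v=8: even, count = 6+8 = 14; t=4
v=10: even, count = 14+10 = 24; t=5
v=3: not even; t=8
v=4: even, count = 24+4 = 28; t=9
count-t = 28-9 = 19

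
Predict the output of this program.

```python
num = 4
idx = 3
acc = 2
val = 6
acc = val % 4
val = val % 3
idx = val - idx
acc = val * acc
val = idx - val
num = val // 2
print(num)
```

-2

acc = 6%4 = 2
val = 6%3 = 0
idx = 0-3 = -3
acc = 0*2 = 0
val = (-3)-0 = -3
num = (-3)//2 = -2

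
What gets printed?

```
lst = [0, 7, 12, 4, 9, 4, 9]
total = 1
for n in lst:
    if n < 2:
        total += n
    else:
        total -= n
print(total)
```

n=0: <2, total = 1+0 = 1
n=7: not <2, total = 1-7 = -6
n=12: not <2, total = (-6)-12 = -18
n=4: not <2, total = (-18)-4 = -22
n=9: not <2, total = (-22)-9 = -31
n=4: not <2, total = (-31)-4 = -35
n=9: not <2, total = (-35)-9 = -44

-44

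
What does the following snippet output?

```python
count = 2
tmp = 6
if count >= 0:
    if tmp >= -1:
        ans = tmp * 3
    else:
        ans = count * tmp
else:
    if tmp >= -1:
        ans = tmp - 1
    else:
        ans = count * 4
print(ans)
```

count=2, tmp=6
count >= 0 is True; tmp >= -1 is True
→ ans = tmp * 3 = 18

18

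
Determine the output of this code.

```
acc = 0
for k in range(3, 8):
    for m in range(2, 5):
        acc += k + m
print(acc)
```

k=3,m=2: acc = 0+5 = 5
k=3,m=3: acc = 5+6 = 11
k=3,m=4: acc = 11+7 = 18
k=4,m=2: acc = 18+6 = 24
k=4,m=3: acc = 24+7 = 31
k=4,m=4: acc = 31+8 = 39
k=5,m=2: acc = 39+7 = 46
k=5,m=3: acc = 46+8 = 54
k=5,m=4: acc = 54+9 = 63
k=6,m=2: acc = 63+8 = 71
k=6,m=3: acc = 71+9 = 80
k=6,m=4: acc = 80+10 = 90
k=7,m=2: acc = 90+9 = 99
k=7,m=3: acc = 99+10 = 109
k=7,m=4: acc = 109+11 = 120

120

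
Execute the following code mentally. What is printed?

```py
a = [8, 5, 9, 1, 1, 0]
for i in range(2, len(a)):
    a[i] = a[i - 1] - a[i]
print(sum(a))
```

i=2: a[2] = 5-9 = -4 → [8, 5, -4, 1, 1, 0]
i=3: a[3] = (-4)-1 = -5 → [8, 5, -4, -5, 1, 0]
i=4: a[4] = (-5)-1 = -6 → [8, 5, -4, -5, -6, 0]
i=5: a[5] = (-6)-0 = -6 → [8, 5, -4, -5, -6, -6]
sum = -8

-8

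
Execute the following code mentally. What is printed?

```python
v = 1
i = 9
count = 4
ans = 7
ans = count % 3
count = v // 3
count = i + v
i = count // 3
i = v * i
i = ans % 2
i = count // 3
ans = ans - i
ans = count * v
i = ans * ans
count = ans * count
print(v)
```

ans = 4%3 = 1
count = 1//3 = 0
count = 9+1 = 10
i = 10//3 = 3
i = 1*3 = 3
i = 1%2 = 1
i = 10//3 = 3
ans = 1-3 = -2
ans = 10*1 = 10
i = 10*10 = 100
count = 10*10 = 100

1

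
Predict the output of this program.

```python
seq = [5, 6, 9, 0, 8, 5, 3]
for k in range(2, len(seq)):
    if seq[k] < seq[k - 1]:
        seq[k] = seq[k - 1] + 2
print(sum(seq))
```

k=2: 9>=6, unchanged → [5, 6, 9, 0, 8, 5, 3]
k=3: 0<9, seq[3] = 9+2 = 11 → [5, 6, 9, 11, 8, 5, 3]
k=4: 8<11, seq[4] = 11+2 = 13 → [5, 6, 9, 11, 13, 5, 3]
k=5: 5<13, seq[5] = 13+2 = 15 → [5, 6, 9, 11, 13, 15, 3]
k=6: 3<15, seq[6] = 15+2 = 17 → [5, 6, 9, 11, 13, 15, 17]
sum = 76

76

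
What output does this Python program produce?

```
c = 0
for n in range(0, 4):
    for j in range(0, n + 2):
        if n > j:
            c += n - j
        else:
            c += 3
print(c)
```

34

n=0,j=0: not 0>0, c = 0+3 = 3
n=0,j=1: not 0>1, c = 3+3 = 6
n=1,j=0: 1>0, c = 6+1 = 7
n=1,j=1: not 1>1, c = 7+3 = 10
n=1,j=2: not 1>2, c = 10+3 = 13
n=2,j=0: 2>0, c = 13+2 = 15
n=2,j=1: 2>1, c = 15+1 = 16
n=2,j=2: not 2>2, c = 16+3 = 19
n=2,j=3: not 2>3, c = 19+3 = 22
n=3,j=0: 3>0, c = 22+3 = 25
n=3,j=1: 3>1, c = 25+2 = 27
n=3,j=2: 3>2, c = 27+1 = 28
n=3,j=3: not 3>3, c = 28+3 = 31
n=3,j=4: not 3>4, c = 31+3 = 34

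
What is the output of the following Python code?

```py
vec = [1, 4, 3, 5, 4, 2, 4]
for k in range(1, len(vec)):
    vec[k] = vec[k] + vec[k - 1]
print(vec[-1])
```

k=1: vec[1] = 4+1 = 5 → [1, 5, 3, 5, 4, 2, 4]
k=2: vec[2] = 3+5 = 8 → [1, 5, 8, 5, 4, 2, 4]
k=3: vec[3] = 5+8 = 13 → [1, 5, 8, 13, 4, 2, 4]
k=4: vec[4] = 4+13 = 17 → [1, 5, 8, 13, 17, 2, 4]
k=5: vec[5] = 2+17 = 19 → [1, 5, 8, 13, 17, 19, 4]
k=6: vec[6] = 4+19 = 23 → [1, 5, 8, 13, 17, 19, 23]

23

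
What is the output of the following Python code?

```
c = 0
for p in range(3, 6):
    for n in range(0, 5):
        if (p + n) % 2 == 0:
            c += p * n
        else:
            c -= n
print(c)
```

p=3,n=0: odd sum, c = 0-0 = 0
p=3,n=1: even sum, c = 0+3 = 3
p=3,n=2: odd sum, c = 3-2 = 1
p=3,n=3: even sum, c = 1+9 = 10
p=3,n=4: odd sum, c = 10-4 = 6
p=4,n=0: even sum, c = 6+0 = 6
p=4,n=1: odd sum, c = 6-1 = 5
p=4,n=2: even sum, c = 5+8 = 13
p=4,n=3: odd sum, c = 13-3 = 10
p=4,n=4: even sum, c = 10+16 = 26
p=5,n=0: odd sum, c = 26-0 = 26
p=5,n=1: even sum, c = 26+5 = 31
p=5,n=2: odd sum, c = 31-2 = 29
p=5,n=3: even sum, c = 29+15 = 44
p=5,n=4: odd sum, c = 44-4 = 40

40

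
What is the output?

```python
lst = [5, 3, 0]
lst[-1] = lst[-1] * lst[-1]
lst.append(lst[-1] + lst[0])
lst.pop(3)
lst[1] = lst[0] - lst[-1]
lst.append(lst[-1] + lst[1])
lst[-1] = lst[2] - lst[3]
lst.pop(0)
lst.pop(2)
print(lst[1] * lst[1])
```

lst[-1] = lst[-1]*lst[-1] = 0*0 = 0 → [5, 3, 0]
append lst[-1]+lst[0] = 0+5 = 5 → [5, 3, 0, 5]
pop(3) removes 5 → [5, 3, 0]
lst[1] = lst[0]-lst[-1] = 5-0 = 5 → [5, 5, 0]
append lst[-1]+lst[1] = 0+5 = 5 → [5, 5, 0, 5]
lst[-1] = lst[2]-lst[3] = 0-5 = -5 → [5, 5, 0, -5]
pop(0) removes 5 → [5, 0, -5]
pop(2) removes -5 → [5, 0]
lst[1]*lst[1] = 0*0 = 0

0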